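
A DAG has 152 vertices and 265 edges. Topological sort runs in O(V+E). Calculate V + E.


V = 152 (vertex processing)
E = 265 (edge processing)
V + E = 152 + 265 = 417


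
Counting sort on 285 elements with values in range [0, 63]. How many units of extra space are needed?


Output array size: 285 (to store sorted result)
Count array size: 64 (one slot per possible value, range 0 to 63)
Total extra space = 285 + 64 = 349


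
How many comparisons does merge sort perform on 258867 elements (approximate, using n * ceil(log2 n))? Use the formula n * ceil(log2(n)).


Recursion depth: ceil(log2(258867)) = 18
Each recursion level merges n = 258867 elements
Total = 258867 * 18 = 4659606


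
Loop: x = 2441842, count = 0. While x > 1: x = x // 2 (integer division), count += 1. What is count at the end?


The variable x halves each step:
x = 2441842 -> 1220921 -> 610460 -> 305230 -> 152615 -> 76307 -> 38153 -> 19076 -> 9538 -> 4769 -> 2384 -> 1192 -> 596 -> 298 -> 149 -> 74 -> 37 -> 18 -> 9 -> 4 -> 2 -> 1
Number of halvings = floor(log2(2441842)) = 21


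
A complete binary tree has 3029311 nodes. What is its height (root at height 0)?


In a complete binary tree, level k holds nodes 2^k .. 2^(k+1)-1 (1-indexed).
Height = floor(log2(n)) = floor(log2(3029311)) = 21
Check: 2^21 = 2097152 <= 3029311 < 4194304 = 2^22


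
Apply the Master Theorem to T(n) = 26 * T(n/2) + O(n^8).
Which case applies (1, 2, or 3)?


The Master Theorem: T(n) = a*T(n/b) + O(n^c)
  a = 26, b = 2, c = 8
log_b(a) = log_2(26) ~ 4.7
Compare b^c with a: 2^8 = 256 > 26, so c > log_b(a).
Since c > log_b(a), Case 3 applies.
T(n) = O(n^8)
Master Theorem case = 3


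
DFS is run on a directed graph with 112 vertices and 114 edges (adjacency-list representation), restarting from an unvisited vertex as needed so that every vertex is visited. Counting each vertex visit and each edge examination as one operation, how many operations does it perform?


A full DFS traversal processes each vertex exactly once (push/pop on stack).
Each directed edge is examined once.
V = 112, E = 114
V + E = 226


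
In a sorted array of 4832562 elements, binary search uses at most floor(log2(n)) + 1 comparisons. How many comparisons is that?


Halving sequence: 4832562 -> 2416281 -> 1208140 -> 604070 -> 302035 -> 151017 -> 75508 -> 37754 -> 18877 -> 9438 -> 4719 -> 2359 -> 1179 -> 589 -> 294 -> 147 -> 73 -> 36 -> 18 -> 9 -> 4 -> 2 -> 1
Number of halvings = 22
Max comparisons = 22 + 1 = 23


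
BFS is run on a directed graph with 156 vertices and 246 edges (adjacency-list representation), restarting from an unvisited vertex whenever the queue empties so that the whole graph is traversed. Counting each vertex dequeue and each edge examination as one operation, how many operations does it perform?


A full BFS traversal dequeues each vertex exactly once and examines each directed edge exactly once.
V = 156 (vertex processing cost)
E = 246 (edge examination cost)
Total operations proportional to V + E = 156 + 246 = 402


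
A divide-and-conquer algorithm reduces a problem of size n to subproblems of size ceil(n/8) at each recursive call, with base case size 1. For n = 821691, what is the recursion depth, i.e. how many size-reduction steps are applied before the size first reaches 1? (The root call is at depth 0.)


Each step divides the size by 8 (rounding up); after k steps the size is ceil(n/8^k), which equals 1 exactly when 8^k >= n.
So the depth is the smallest k with 8^k >= 821691, i.e. ceil(log_8(821691)).
8^6 = 262144 < 821691 <= 2097152 = 8^7
Recursion depth = 7


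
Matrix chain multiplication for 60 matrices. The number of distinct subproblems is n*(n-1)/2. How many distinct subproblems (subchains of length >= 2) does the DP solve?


Subproblems are indexed by (i, j) where i < j.
Number of such pairs = n*(n-1)/2
= 60 * 59 / 2
= 1770


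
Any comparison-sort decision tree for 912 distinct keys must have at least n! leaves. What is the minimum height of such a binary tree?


A binary decision tree of height h has at most 2^h leaves and needs at least n! of them, so h >= ceil(log2(n!)).
912! is far too large to multiply out, so use Stirling's series:
  ln(n!) ~ n ln n - n + (1/2) ln(2 pi n) + 1/(12n)  (error below 1/(360 n^3), negligible here)
  ln(912) = 6.8156400
  n ln n = 912 * 6.8156400 = 6215.8637
  (1/2) ln(2 pi * 912) = (1/2) ln(5730.2650) = 4.3268
  1/(12*912) = 0.0001
  ln(912!) ~ 6215.8637 - 912 + 4.3268 + 0.0001 = 5308.1906
Convert to base 2: log2(912!) = 5308.1906 / ln 2 = 5308.1906 / 0.69314718 = 7658.1003
ceil(7658.1003) = 7659


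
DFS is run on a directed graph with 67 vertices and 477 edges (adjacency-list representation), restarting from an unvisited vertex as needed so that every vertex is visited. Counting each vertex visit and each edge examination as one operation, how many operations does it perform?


A full DFS traversal processes each vertex exactly once (push/pop on stack).
Each directed edge is examined once.
V = 67, E = 477
V + E = 544


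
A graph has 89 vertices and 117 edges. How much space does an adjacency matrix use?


Adjacency matrix: V x V grid of entries
Space = V^2 = 89^2 = 89 * 89 = 7921


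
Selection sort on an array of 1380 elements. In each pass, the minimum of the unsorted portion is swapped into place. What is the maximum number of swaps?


Selection sort performs one swap per pass:
  Pass 1: find min in positions 0 to 1379, swap with position 0
  Pass 2: find min in positions 1 to 1379, swap with position 1
  Pass 3: find min in positions 2 to 1379, swap with position 2
  Pass 4: find min in positions 3 to 1379, swap with position 3
  Pass 5: find min in positions 4 to 1379, swap with position 4
  ... (1374 more passes)
Total passes (and swaps) = n - 1 = 1380 - 1 = 1379


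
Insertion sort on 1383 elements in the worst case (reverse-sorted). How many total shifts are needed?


In the worst case (reverse-sorted), each element shifts past all previous:
  Element 1: 1 shifts
  Element 2: 2 shifts
  Element 3: 3 shifts
  Element 4: 4 shifts
  Element 5: 5 shifts
  ...
  Element 1382: 1382 shifts
Total = 1 + 2 + ... + 1382
= 1383*(1383-1)/2 = 955653


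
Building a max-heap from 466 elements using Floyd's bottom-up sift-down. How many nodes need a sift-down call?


In a heap of 466 elements (0-indexed array):
  Last element index: 465
  Parent of last element: floor((465 - 1) / 2) = 232
  Internal nodes: indices 0 to 232
  Count = floor(466/2) = 233


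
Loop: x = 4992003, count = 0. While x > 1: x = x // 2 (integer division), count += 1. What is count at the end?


The variable x halves each step:
x = 4992003 -> 2496001 -> 1248000 -> 624000 -> 312000 -> 156000 -> 78000 -> 39000 -> 19500 -> 9750 -> 4875 -> 2437 -> 1218 -> 609 -> 304 -> 152 -> 76 -> 38 -> 19 -> 9 -> 4 -> 2 -> 1
Number of halvings = floor(log2(4992003)) = 22


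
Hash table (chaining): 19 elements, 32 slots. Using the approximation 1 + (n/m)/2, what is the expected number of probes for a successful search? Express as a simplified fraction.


Computing expected probes:
alpha = 19/32
= 1 + alpha/2
= 1 + 19/(2*32)
= (2*32 + 19) / (2*32)
= 83/64


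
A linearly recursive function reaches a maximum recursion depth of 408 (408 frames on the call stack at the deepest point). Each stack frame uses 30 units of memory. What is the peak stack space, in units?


Maximum recursion depth = 408 frames
Memory per frame = 30 units
Total stack space = depth * frame_size
= 408 * 30 = 12240


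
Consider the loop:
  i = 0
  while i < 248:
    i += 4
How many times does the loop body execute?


Starting at i = 0, each iteration adds 4.
Iterations until i >= 248:
  Iteration 1: i = 0 -> i = 4
  Iteration 2: i = 4 -> i = 8
  Iteration 3: i = 8 -> i = 12
  Iteration 4: i = 12 -> i = 16
  Iteration 5: i = 16 -> i = 20
  Iteration 6: i = 20 -> i = 24
  Iteration 7: i = 24 -> i = 28
  Iteration 8: i = 28 -> i = 32
  ... continuing ...
Total iterations = ceil(248/4) = 62


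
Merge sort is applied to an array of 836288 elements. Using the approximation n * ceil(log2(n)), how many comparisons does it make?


Merge sort divides the array into halves recursively.
Number of levels = ceil(log2(836288)) = 20
At each level, approximately n = 836288 comparisons are needed for merging.
Total comparisons ~ n * ceil(log2(n)) = 836288 * 20 = 16725760


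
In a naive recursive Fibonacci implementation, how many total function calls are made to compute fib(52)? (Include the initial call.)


Let C(m) = total calls to evaluate fib(m). Then C(0)=C(1)=1, and
C(m) = 1 + C(m-1) + C(m-2) for m >= 2.
Build the table (each entry = 1 + previous two):
  C(0) = 1
  C(1) = 1
  C(2) = 1 + 1 + 1 = 3
  C(3) = 1 + 3 + 1 = 5
  C(4) = 1 + 5 + 3 = 9
  C(5) = 1 + 9 + 5 = 15
  C(6) = 1 + 15 + 9 = 25
  C(7) = 1 + 25 + 15 = 41
  C(8) = 1 + 41 + 25 = 67
  C(9) = 1 + 67 + 41 = 109
  C(10) = 1 + 109 + 67 = 177
  C(11) = 1 + 177 + 109 = 287
  C(12) = 1 + 287 + 177 = 465
  C(13) = 1 + 465 + 287 = 753
  C(14) = 1 + 753 + 465 = 1219
  C(15) = 1 + 1219 + 753 = 1973
  C(16) = 1 + 1973 + 1219 = 3193
  C(17) = 1 + 3193 + 1973 = 5167
  C(18) = 1 + 5167 + 3193 = 8361
  C(19) = 1 + 8361 + 5167 = 13529
  C(20) = 1 + 13529 + 8361 = 21891
  C(21) = 1 + 21891 + 13529 = 35421
  C(22) = 1 + 35421 + 21891 = 57313
  C(23) = 1 + 57313 + 35421 = 92735
  C(24) = 1 + 92735 + 57313 = 150049
  C(25) = 1 + 150049 + 92735 = 242785
  C(26) = 1 + 242785 + 150049 = 392835
  C(27) = 1 + 392835 + 242785 = 635621
  C(28) = 1 + 635621 + 392835 = 1028457
  C(29) = 1 + 1028457 + 635621 = 1664079
  C(30) = 1 + 1664079 + 1028457 = 2692537
  C(31) = 1 + 2692537 + 1664079 = 4356617
  C(32) = 1 + 4356617 + 2692537 = 7049155
  C(33) = 1 + 7049155 + 4356617 = 11405773
  C(34) = 1 + 11405773 + 7049155 = 18454929
  C(35) = 1 + 18454929 + 11405773 = 29860703
  C(36) = 1 + 29860703 + 18454929 = 48315633
  C(37) = 1 + 48315633 + 29860703 = 78176337
  C(38) = 1 + 78176337 + 48315633 = 126491971
  C(39) = 1 + 126491971 + 78176337 = 204668309
  C(40) = 1 + 204668309 + 126491971 = 331160281
  C(41) = 1 + 331160281 + 204668309 = 535828591
  C(42) = 1 + 535828591 + 331160281 = 866988873
  C(43) = 1 + 866988873 + 535828591 = 1402817465
  C(44) = 1 + 1402817465 + 866988873 = 2269806339
  C(45) = 1 + 2269806339 + 1402817465 = 3672623805
  C(46) = 1 + 3672623805 + 2269806339 = 5942430145
  C(47) = 1 + 5942430145 + 3672623805 = 9615053951
  C(48) = 1 + 9615053951 + 5942430145 = 15557484097
  C(49) = 1 + 15557484097 + 9615053951 = 25172538049
  C(50) = 1 + 25172538049 + 15557484097 = 40730022147
  C(51) = 1 + 40730022147 + 25172538049 = 65902560197
  C(52) = 1 + 65902560197 + 40730022147 = 106632582345
Total calls for fib(52) = 106632582345


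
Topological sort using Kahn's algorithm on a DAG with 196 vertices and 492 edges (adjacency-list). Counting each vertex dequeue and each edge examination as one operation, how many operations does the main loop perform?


Kahn's algorithm:
  1. Compute in-degrees: O(V + E)
  2. Process queue: each vertex dequeued once (O(V))
     each edge examined once (O(E))
Total = V + E = 196 + 492 = 688


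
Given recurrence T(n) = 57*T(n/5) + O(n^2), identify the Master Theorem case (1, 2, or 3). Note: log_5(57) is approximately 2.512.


Master Theorem parameters: a=57, b=5, c=2
log_b(a) = 2.512
Compare b^c with a: 5^2 = 25 < 57, so c < log_b(a).
Comparing c=2 vs log_b(a)=2.512:
2 < 2.512 => Case 1
Result: T(n) = O(n^(log_5 57)) ~ O(n^2.512)
Master Theorem case = 1


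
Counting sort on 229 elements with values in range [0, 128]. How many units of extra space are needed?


Output array size: 229 (to store sorted result)
Count array size: 129 (one slot per possible value, range 0 to 128)
Total extra space = 229 + 129 = 358


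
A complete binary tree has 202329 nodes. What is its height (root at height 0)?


In a complete binary tree, level k holds nodes 2^k .. 2^(k+1)-1 (1-indexed).
Height = floor(log2(n)) = floor(log2(202329)) = 17
Check: 2^17 = 131072 <= 202329 < 262144 = 2^18


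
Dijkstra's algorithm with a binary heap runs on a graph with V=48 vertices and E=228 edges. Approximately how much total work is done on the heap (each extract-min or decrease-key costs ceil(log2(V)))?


Dijkstra with a binary heap: each vertex is extracted once, each edge may relax once.
Each heap operation costs O(log V).
V + E = 48 + 228 = 276
ceil(log2(48)) = 6 (since 2^5 = 32 < 48 <= 64 = 2^6)
Total heap work = (V+E) * ceil(log2(V)) = 276 * 6 = 1656


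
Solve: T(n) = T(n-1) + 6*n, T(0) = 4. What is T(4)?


Expanding the recurrence:
T(4) = T(3) + 6*4
       = T(2) + 6*3 + 6*4
       ...
       = T(0) + 6*(1 + 2 + ... + 4)
       = 4 + 6 * 4*5/2
       = 4 + 6 * 10
       = 4 + 60 = 64


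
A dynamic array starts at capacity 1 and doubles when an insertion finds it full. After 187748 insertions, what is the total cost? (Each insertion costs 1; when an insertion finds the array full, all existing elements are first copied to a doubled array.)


Insertion cost: 187748 (one per element)
Resizes occur just before inserting elements 2, 3, 5, 9, ...
Elements copied at each resize: 1 + 2 + 4 + 8 + 16 + 32 + 64 + 128 + 256 + 512 + 1024 + 2048 + 4096 + 8192 + 16384 + 32768 + 65536 + 131072
Sum of copies = 262143 (geometric series: 2^k - 1)
Total = 187748 + 262143 = 449891


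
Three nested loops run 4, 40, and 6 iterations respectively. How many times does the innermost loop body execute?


Loop 1 (outermost): 4 iterations
Loop 2 (middle): 40 iterations per outer
Loop 3 (innermost): 6 iterations per middle
Total = 4 * 40 * 6 = 960


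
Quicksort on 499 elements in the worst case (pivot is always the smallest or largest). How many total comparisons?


In the worst case, each partition step picks the worst pivot:
  Partition 1: 498 comparisons (n-1 elements to compare)
  Partition 2: 497 comparisons
  Partition 3: 496 comparisons
  Partition 4: 495 comparisons
  Partition 5: 494 comparisons
  ...
  Last partition: 0 comparisons
Total = (n-1) + (n-2) + ... + 1 + 0 = n*(n-1)/2
= 499*498/2 = 124251


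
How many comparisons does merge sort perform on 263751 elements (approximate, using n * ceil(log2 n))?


Recursion depth: ceil(log2(263751)) = 19
Each recursion level merges n = 263751 elements
Total = 263751 * 19 = 5011269


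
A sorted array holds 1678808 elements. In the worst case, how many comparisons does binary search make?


Halving sequence: 1678808 -> 839404 -> 419702 -> 209851 -> 104925 -> 52462 -> 26231 -> 13115 -> 6557 -> 3278 -> 1639 -> 819 -> 409 -> 204 -> 102 -> 51 -> 25 -> 12 -> 6 -> 3 -> 1
Number of halvings = 20
Max comparisons = 20 + 1 = 21


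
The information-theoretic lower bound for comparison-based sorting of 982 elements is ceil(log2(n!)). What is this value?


A binary decision tree of height h has at most 2^h leaves and needs at least n! of them, so h >= ceil(log2(n!)).
982! is far too large to multiply out, so use Stirling's series:
  ln(n!) ~ n ln n - n + (1/2) ln(2 pi n) + 1/(12n)  (error below 1/(360 n^3), negligible here)
  ln(982) = 6.8895913
  n ln n = 982 * 6.8895913 = 6765.5787
  (1/2) ln(2 pi * 982) = (1/2) ln(6170.0880) = 4.3637
  1/(12*982) = 0.0001
  ln(982!) ~ 6765.5787 - 982 + 4.3637 + 0.0001 = 5787.9425
Convert to base 2: log2(982!) = 5787.9425 / ln 2 = 5787.9425 / 0.69314718 = 8350.2359
ceil(8350.2359) = 8351


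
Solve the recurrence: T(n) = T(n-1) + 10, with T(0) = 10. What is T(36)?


Unrolling the recurrence:
T(36) = T(35) + 10
       = T(34) + 10 + 10
       = T(33) + 10*3
       ...
       = T(0) + 10*36
       = 10 + 360 = 370


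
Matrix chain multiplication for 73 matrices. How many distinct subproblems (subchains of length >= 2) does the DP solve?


Subproblems are indexed by (i, j) where i < j.
Number of such pairs = n*(n-1)/2
= 73 * 72 / 2
= 2628


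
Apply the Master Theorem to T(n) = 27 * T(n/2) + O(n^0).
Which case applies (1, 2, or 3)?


The Master Theorem: T(n) = a*T(n/b) + O(n^c)
  a = 27, b = 2, c = 0
log_b(a) = log_2(27) ~ 4.755
Compare b^c with a: 2^0 = 1 < 27, so c < log_b(a).
Since c < log_b(a), Case 1 applies.
T(n) = O(n^(log_2 27)) ~ O(n^4.755)
Master Theorem case = 1


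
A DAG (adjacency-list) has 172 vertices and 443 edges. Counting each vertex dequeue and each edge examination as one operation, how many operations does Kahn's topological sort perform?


V = 172 (vertex processing)
E = 443 (edge processing)
V + E = 172 + 443 = 615


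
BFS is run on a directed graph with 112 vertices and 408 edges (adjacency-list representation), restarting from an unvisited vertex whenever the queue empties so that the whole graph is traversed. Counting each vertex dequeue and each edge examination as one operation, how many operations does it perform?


A full BFS traversal dequeues each vertex exactly once and examines each directed edge exactly once.
V = 112 (vertex processing cost)
E = 408 (edge examination cost)
Total operations proportional to V + E = 112 + 408 = 520


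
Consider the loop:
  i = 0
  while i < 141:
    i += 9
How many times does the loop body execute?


Starting at i = 0, each iteration adds 9.
Iterations until i >= 141:
  Iteration 1: i = 0 -> i = 9
  Iteration 2: i = 9 -> i = 18
  Iteration 3: i = 18 -> i = 27
  Iteration 4: i = 27 -> i = 36
  Iteration 5: i = 36 -> i = 45
  Iteration 6: i = 45 -> i = 54
  Iteration 7: i = 54 -> i = 63
  Iteration 8: i = 63 -> i = 72
  ... continuing ...
Total iterations = ceil(141/9) = 16


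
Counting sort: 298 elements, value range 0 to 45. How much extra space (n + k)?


n = 298 (output array)
k = 46 (count array for 46 distinct values)
Extra space = 298 + 46 = 344


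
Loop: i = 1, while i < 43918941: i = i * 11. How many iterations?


i multiplies by 11 each step:
i = 1 -> 11 -> 121 -> 1331 -> 14641 -> 161051 -> 1771561 -> 19487171 -> 214358881 (stop)
Iterations = ceil(log_11(43918941)) = 8


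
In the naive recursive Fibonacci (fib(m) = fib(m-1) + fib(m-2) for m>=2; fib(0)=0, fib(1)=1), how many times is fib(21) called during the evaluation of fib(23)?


Let N(m) = number of times fib(m) is called while evaluating fib(23).
N(23) = 1 (the initial call).
N(22) = 1 (only fib(23) calls it).
For 1 <= m <= 21: fib(m) is called by fib(m+1) and fib(m+2), so
  N(m) = N(m+1) + N(m+2).
fib(0) is called only by fib(2), so N(0) = N(2).
Walk down from m=23:
  N(23)=1, N(22)=1, N(21)=2
N(21) = 2


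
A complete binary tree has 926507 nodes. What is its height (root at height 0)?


In a complete binary tree, level k holds nodes 2^k .. 2^(k+1)-1 (1-indexed).
Height = floor(log2(n)) = floor(log2(926507)) = 19
Check: 2^19 = 524288 <= 926507 < 1048576 = 2^20


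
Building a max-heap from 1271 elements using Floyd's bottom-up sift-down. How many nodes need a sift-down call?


In a heap of 1271 elements (0-indexed array):
  Last element index: 1270
  Parent of last element: floor((1270 - 1) / 2) = 634
  Internal nodes: indices 0 to 634
  Count = floor(1271/2) = 635


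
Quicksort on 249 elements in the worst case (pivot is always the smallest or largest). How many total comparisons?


In the worst case, each partition step picks the worst pivot:
  Partition 1: 248 comparisons (n-1 elements to compare)
  Partition 2: 247 comparisons
  Partition 3: 246 comparisons
  Partition 4: 245 comparisons
  Partition 5: 244 comparisons
  ...
  Last partition: 0 comparisons
Total = (n-1) + (n-2) + ... + 1 + 0 = n*(n-1)/2
= 249*248/2 = 30876


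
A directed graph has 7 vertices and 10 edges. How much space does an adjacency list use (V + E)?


Adjacency list: one list head per vertex + one entry per edge
Vertex heads: 7
Edge entries: 10
Total = 7 + 10 = 17


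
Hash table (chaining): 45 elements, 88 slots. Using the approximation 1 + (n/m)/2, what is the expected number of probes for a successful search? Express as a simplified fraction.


Computing expected probes:
alpha = 45/88
= 1 + alpha/2
= 1 + 45/(2*88)
= (2*88 + 45) / (2*88)
= 221/176


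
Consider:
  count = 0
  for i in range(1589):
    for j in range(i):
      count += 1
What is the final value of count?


For each i, the inner loop runs i times:
  i=0: inner runs 0 times
  i=1: inner runs 1 time
  i=2: inner runs 2 times
  i=3: inner runs 3 times
  i=4: inner runs 4 times
  i=5: inner runs 5 times
  i=6: inner runs 6 times
  i=7: inner runs 7 times
  ...
Total = 0 + 1 + 2 + ... + 1588 = 1589*(1589-1)/2 = 1261666


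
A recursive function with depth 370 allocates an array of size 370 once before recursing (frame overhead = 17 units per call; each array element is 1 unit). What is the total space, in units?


Array allocation: 370 units (allocated once)
Stack frames: 370 deep * 17 per frame = 6290 units
Total = 370 + 6290 = 6660


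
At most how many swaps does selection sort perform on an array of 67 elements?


Each of the 66 passes places one element in its final position.
Pass 1: swap minimum into position 0
Pass 2: swap minimum of remaining into position 1
...
Pass 66: last two elements, one swap
Maximum swaps = 67 - 1 = 66


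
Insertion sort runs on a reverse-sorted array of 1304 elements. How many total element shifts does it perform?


Sum of shifts = 1 + 2 + 3 + ... + 1303
= 1304 * 1303 / 2
= 1699112 / 2
= 849556


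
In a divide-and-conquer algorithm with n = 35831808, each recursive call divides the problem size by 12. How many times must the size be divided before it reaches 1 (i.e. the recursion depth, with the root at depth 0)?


Number of divisions = log_12(35831808)
Sizes: 35831808 -> 2985984 -> 248832 -> 20736 -> 1728 -> 144 -> 12 -> 1 (7 divisions)
Recursion depth = 7


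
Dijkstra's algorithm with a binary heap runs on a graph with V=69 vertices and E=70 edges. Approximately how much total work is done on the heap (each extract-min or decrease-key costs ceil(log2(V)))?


Dijkstra with a binary heap: each vertex is extracted once, each edge may relax once.
Each heap operation costs O(log V).
V + E = 69 + 70 = 139
ceil(log2(69)) = 7 (since 2^6 = 64 < 69 <= 128 = 2^7)
Total heap work = (V+E) * ceil(log2(V)) = 139 * 7 = 973


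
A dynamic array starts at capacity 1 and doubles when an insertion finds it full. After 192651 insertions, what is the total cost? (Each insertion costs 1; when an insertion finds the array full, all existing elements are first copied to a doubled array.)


Insertion cost: 192651 (one per element)
Resizes occur just before inserting elements 2, 3, 5, 9, ...
Elements copied at each resize: 1 + 2 + 4 + 8 + 16 + 32 + 64 + 128 + 256 + 512 + 1024 + 2048 + 4096 + 8192 + 16384 + 32768 + 65536 + 131072
Sum of copies = 262143 (geometric series: 2^k - 1)
Total = 192651 + 262143 = 454794


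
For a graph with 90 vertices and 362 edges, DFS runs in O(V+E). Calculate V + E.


A full DFS traversal visits each vertex once and examines each edge once.
V = 90
E = 362
Sum = 90 + 362 = 452


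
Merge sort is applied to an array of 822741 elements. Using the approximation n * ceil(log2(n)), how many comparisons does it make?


Merge sort divides the array into halves recursively.
Number of levels = ceil(log2(822741)) = 20
At each level, approximately n = 822741 comparisons are needed for merging.
Total comparisons ~ n * ceil(log2(n)) = 822741 * 20 = 16454820


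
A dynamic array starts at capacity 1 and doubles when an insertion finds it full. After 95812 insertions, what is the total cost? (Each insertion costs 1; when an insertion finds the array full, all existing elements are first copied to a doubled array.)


Insertion cost: 95812 (one per element)
Resizes occur just before inserting elements 2, 3, 5, 9, ...
Elements copied at each resize: 1 + 2 + 4 + 8 + 16 + 32 + 64 + 128 + 256 + 512 + 1024 + 2048 + 4096 + 8192 + 16384 + 32768 + 65536
Sum of copies = 131071 (geometric series: 2^k - 1)
Total = 95812 + 131071 = 226883


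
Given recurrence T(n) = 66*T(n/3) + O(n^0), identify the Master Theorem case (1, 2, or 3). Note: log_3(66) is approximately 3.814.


Master Theorem parameters: a=66, b=3, c=0
log_b(a) = 3.814
Compare b^c with a: 3^0 = 1 < 66, so c < log_b(a).
Comparing c=0 vs log_b(a)=3.814:
0 < 3.814 => Case 1
Result: T(n) = O(n^(log_3 66)) ~ O(n^3.814)
Master Theorem case = 1


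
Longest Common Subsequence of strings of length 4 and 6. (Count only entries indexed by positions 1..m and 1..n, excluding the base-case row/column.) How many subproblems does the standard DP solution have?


DP table indexed by positions in both strings.
First string: 4 positions
Second string: 6 positions
Total = 4 * 6 = 24


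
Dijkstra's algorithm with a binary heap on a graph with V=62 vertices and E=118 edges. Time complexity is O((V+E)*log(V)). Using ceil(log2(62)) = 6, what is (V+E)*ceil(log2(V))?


Dijkstra with a binary heap: each vertex is extracted once, each edge may relax once.
Each heap operation costs O(log V).
V + E = 62 + 118 = 180
ceil(log2(62)) = 6 (since 2^5 = 32 < 62 <= 64 = 2^6)
Total heap work = (V+E) * ceil(log2(V)) = 180 * 6 = 1080


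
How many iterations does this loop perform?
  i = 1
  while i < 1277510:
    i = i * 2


The loop variable doubles each iteration:
i = 1 -> 2 -> 4 -> 8 -> 16 -> 32 -> 64 -> 128 -> 256 -> 512 -> 1024 -> 2048 -> 4096 -> 8192 -> 16384 -> 32768 -> 65536 -> 131072 -> 262144 -> 524288 -> 1048576 -> 2097152 (stop, 2097152 >= 1277510)
Number of doublings = ceil(log2(1277510)) = 21


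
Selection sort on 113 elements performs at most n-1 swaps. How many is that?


Each of the 112 passes places one element in its final position.
Pass 1: swap minimum into position 0
Pass 2: swap minimum of remaining into position 1
...
Pass 112: last two elements, one swap
Maximum swaps = 113 - 1 = 112


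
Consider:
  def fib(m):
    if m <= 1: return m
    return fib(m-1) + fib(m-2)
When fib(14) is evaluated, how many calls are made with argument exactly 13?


Let N(m) = number of times fib(m) is called while evaluating fib(14).
N(14) = 1 (the initial call).
N(13) = 1 (only fib(14) calls it).
For 1 <= m <= 12: fib(m) is called by fib(m+1) and fib(m+2), so
  N(m) = N(m+1) + N(m+2).
fib(0) is called only by fib(2), so N(0) = N(2).
Walk down from m=14:
  N(14)=1, N(13)=1
N(13) = 1


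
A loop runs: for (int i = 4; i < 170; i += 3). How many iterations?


Loop starts at i = 4, increments by 3, stops when i >= 170.
Number of iterations = ceil((170 - 4) / 3)
= ceil(166 / 3)
= 56


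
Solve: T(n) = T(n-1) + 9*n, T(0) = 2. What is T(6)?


Expanding the recurrence:
T(6) = T(5) + 9*6
       = T(4) + 9*5 + 9*6
       ...
       = T(0) + 9*(1 + 2 + ... + 6)
       = 2 + 9 * 6*7/2
       = 2 + 9 * 21
       = 2 + 189 = 191


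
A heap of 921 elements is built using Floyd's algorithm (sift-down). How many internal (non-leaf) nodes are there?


Leaf nodes occupy roughly half the array.
Sift-down is called for each internal node, starting from the last one.
Internal nodes = floor(n/2) = floor(921/2) = 460


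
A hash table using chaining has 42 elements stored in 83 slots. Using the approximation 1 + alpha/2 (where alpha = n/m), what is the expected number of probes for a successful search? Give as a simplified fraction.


Load factor alpha = n/m = 42/83
Expected probes = 1 + alpha/2 = 1 + 42/(2*83)
= 1 + 42/166
= 166/166 + 42/166
= 208/166
Simplify: 104/83


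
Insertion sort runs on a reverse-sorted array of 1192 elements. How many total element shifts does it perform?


Sum of shifts = 1 + 2 + 3 + ... + 1191
= 1192 * 1191 / 2
= 1419672 / 2
= 709836


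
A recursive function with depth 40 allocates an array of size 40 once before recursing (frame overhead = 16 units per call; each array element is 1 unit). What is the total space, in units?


Array allocation: 40 units (allocated once)
Stack frames: 40 deep * 16 per frame = 640 units
Total = 40 + 640 = 680


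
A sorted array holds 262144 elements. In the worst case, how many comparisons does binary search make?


Halving sequence: 262144 -> 131072 -> 65536 -> 32768 -> 16384 -> 8192 -> 4096 -> 2048 -> 1024 -> 512 -> 256 -> 128 -> 64 -> 32 -> 16 -> 8 -> 4 -> 2 -> 1
Number of halvings = 18
Max comparisons = 18 + 1 = 19


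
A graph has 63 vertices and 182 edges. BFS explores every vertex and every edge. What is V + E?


A full BFS traversal dequeues each vertex once and examines each edge once.
Vertex visits: 63
Edge visits: 182
V + E = 63 + 182 = 245


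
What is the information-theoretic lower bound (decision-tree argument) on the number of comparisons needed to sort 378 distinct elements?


A binary decision tree of height h has at most 2^h leaves and needs at least n! of them, so h >= ceil(log2(n!)).
378! is far too large to multiply out, so use Stirling's series:
  ln(n!) ~ n ln n - n + (1/2) ln(2 pi n) + 1/(12n)  (error below 1/(360 n^3), negligible here)
  ln(378) = 5.9348942
  n ln n = 378 * 5.9348942 = 2243.3900
  (1/2) ln(2 pi * 378) = (1/2) ln(2375.0440) = 3.8864
  1/(12*378) = 0.0002
  ln(378!) ~ 2243.3900 - 378 + 3.8864 + 0.0002 = 1869.2766
Convert to base 2: log2(378!) = 1869.2766 / ln 2 = 1869.2766 / 0.69314718 = 2696.7961
ceil(2696.7961) = 2697


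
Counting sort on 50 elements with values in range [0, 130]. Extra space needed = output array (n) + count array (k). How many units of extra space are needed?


Output array size: 50 (to store sorted result)
Count array size: 131 (one slot per possible value, range 0 to 130)
Total extra space = 50 + 131 = 181


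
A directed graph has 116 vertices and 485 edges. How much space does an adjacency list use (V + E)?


Adjacency list: one list head per vertex + one entry per edge
Vertex heads: 116
Edge entries: 485
Total = 116 + 485 = 601


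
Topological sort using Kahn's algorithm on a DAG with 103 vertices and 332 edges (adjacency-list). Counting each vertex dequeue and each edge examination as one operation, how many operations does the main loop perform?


Kahn's algorithm:
  1. Compute in-degrees: O(V + E)
  2. Process queue: each vertex dequeued once (O(V))
     each edge examined once (O(E))
Total = V + E = 103 + 332 = 435


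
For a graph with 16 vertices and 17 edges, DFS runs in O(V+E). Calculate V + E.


A full DFS traversal visits each vertex once and examines each edge once.
V = 16
E = 17
Sum = 16 + 17 = 33


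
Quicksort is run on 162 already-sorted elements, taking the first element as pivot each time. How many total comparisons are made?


Sum of comparisons per partition:
161 + 160 + ... + 1 + 0
= 162 * (162 - 1) / 2
= 162 * 161 / 2
= 13041


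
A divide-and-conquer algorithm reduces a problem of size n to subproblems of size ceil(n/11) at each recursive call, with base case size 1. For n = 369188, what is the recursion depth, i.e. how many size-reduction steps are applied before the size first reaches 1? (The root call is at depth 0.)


Each step divides the size by 11 (rounding up); after k steps the size is ceil(n/11^k), which equals 1 exactly when 11^k >= n.
So the depth is the smallest k with 11^k >= 369188, i.e. ceil(log_11(369188)).
11^5 = 161051 < 369188 <= 1771561 = 11^6
Recursion depth = 6


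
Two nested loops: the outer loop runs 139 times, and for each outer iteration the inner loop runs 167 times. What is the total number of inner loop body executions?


Outer loop: 139 iterations
Inner loop: 167 iterations per outer iteration
Total = 139 * 167 = 23213


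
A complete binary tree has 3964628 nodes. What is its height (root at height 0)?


In a complete binary tree, level k holds nodes 2^k .. 2^(k+1)-1 (1-indexed).
Height = floor(log2(n)) = floor(log2(3964628)) = 21
Check: 2^21 = 2097152 <= 3964628 < 4194304 = 2^22


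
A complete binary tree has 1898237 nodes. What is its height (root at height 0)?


In a complete binary tree, level k holds nodes 2^k .. 2^(k+1)-1 (1-indexed).
Height = floor(log2(n)) = floor(log2(1898237)) = 20
Check: 2^20 = 1048576 <= 1898237 < 2097152 = 2^21


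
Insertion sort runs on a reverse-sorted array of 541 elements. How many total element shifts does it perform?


Sum of shifts = 1 + 2 + 3 + ... + 540
= 541 * 540 / 2
= 292140 / 2
= 146070


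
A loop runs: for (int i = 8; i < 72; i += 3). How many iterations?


Loop starts at i = 8, increments by 3, stops when i >= 72.
Number of iterations = ceil((72 - 8) / 3)
= ceil(64 / 3)
= 22


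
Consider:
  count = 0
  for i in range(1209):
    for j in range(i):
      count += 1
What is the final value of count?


For each i, the inner loop runs i times:
  i=0: inner runs 0 times
  i=1: inner runs 1 time
  i=2: inner runs 2 times
  i=3: inner runs 3 times
  i=4: inner runs 4 times
  i=5: inner runs 5 times
  i=6: inner runs 6 times
  i=7: inner runs 7 times
  ...
Total = 0 + 1 + 2 + ... + 1208 = 1209*(1209-1)/2 = 730236


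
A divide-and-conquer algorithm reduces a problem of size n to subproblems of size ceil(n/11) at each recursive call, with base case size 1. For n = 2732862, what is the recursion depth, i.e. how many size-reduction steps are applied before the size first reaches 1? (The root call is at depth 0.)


Each step divides the size by 11 (rounding up); after k steps the size is ceil(n/11^k), which equals 1 exactly when 11^k >= n.
So the depth is the smallest k with 11^k >= 2732862, i.e. ceil(log_11(2732862)).
11^6 = 1771561 < 2732862 <= 19487171 = 11^7
Recursion depth = 7


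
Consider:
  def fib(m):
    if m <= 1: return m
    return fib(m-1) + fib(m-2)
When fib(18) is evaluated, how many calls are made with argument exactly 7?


Let N(m) = number of times fib(m) is called while evaluating fib(18).
N(18) = 1 (the initial call).
N(17) = 1 (only fib(18) calls it).
For 1 <= m <= 16: fib(m) is called by fib(m+1) and fib(m+2), so
  N(m) = N(m+1) + N(m+2).
fib(0) is called only by fib(2), so N(0) = N(2).
Walk down from m=18:
  N(18)=1, N(17)=1, N(16)=2, N(15)=3, N(14)=5, N(13)=8, N(12)=13, N(11)=21, N(10)=34, N(9)=55, N(8)=89, N(7)=144
N(7) = 144


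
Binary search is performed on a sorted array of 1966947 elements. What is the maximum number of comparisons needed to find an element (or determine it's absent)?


Binary search halves the search space each comparison:
  Step 1: search space = 1966947 -> 983473
  Step 2: search space = 983473 -> 491736
  Step 3: search space = 491736 -> 245868
  Step 4: search space = 245868 -> 122934
  Step 5: search space = 122934 -> 61467
  Step 6: search space = 61467 -> 30733
  Step 7: search space = 30733 -> 15366
  Step 8: search space = 15366 -> 7683
  Step 9: search space = 7683 -> 3841
  Step 10: search space = 3841 -> 1920
  Step 11: search space = 1920 -> 960
  Step 12: search space = 960 -> 480
  Step 13: search space = 480 -> 240
  Step 14: search space = 240 -> 120
  Step 15: search space = 120 -> 60
  Step 16: search space = 60 -> 30
  Step 17: search space = 30 -> 15
  Step 18: search space = 15 -> 7
  Step 19: search space = 7 -> 3
  Step 20: search space = 3 -> 1
  Step 21: search space = 1 (final check)
Maximum comparisons = floor(log2(1966947)) + 1 = 20 + 1 = 21


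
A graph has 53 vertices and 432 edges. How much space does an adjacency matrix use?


Adjacency matrix: V x V grid of entries
Space = V^2 = 53^2 = 53 * 53 = 2809


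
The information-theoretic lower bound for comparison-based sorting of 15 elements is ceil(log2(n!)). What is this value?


A binary decision tree of height h has at most 2^h leaves and needs at least n! of them, so h >= ceil(log2(n!)).
Compute 15! as a running product:
  x2 = 2, x3 = 6, x4 = 24, x5 = 120
  x6 = 720, x7 = 5040, x8 = 40320, x9 = 362880
  x10 = 3628800, x11 = 39916800, x12 = 479001600, x13 = 6227020800
  x14 = 87178291200, x15 = 1307674368000
15! = 1307674368000
Bracket between powers of 2:
  2^40 = 1099511627776 < 1307674368000 <= 2199023255552 = 2^41
So ceil(log2(15!)) = 41


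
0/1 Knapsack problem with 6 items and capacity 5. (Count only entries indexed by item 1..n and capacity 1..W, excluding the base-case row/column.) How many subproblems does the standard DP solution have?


The DP table is indexed by (item, capacity).
Rows: 6 items
Columns: 5 capacity values (1 to W)
Total subproblems = 6 * 5 = 30


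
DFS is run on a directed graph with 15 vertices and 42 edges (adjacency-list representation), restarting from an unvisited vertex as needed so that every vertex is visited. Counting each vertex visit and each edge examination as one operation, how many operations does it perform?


A full DFS traversal processes each vertex exactly once (push/pop on stack).
Each directed edge is examined once.
V = 15, E = 42
V + E = 57


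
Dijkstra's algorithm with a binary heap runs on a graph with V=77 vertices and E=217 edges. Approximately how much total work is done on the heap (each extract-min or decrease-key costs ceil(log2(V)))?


Dijkstra with a binary heap: each vertex is extracted once, each edge may relax once.
Each heap operation costs O(log V).
V + E = 77 + 217 = 294
ceil(log2(77)) = 7 (since 2^6 = 64 < 77 <= 128 = 2^7)
Total heap work = (V+E) * ceil(log2(V)) = 294 * 7 = 2058


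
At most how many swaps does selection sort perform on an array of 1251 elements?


Each of the 1250 passes places one element in its final position.
Pass 1: swap minimum into position 0
Pass 2: swap minimum of remaining into position 1
...
Pass 1250: last two elements, one swap
Maximum swaps = 1251 - 1 = 1250


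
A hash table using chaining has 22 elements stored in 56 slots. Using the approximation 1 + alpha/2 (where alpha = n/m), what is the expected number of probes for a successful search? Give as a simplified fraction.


Load factor alpha = n/m = 22/56
Expected probes = 1 + alpha/2 = 1 + 22/(2*56)
= 1 + 22/112
= 112/112 + 22/112
= 134/112
Simplify: 67/56


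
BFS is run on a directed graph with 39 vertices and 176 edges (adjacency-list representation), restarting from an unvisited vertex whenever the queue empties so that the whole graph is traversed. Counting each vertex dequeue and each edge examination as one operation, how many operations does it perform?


A full BFS traversal dequeues each vertex exactly once and examines each directed edge exactly once.
V = 39 (vertex processing cost)
E = 176 (edge examination cost)
Total operations proportional to V + E = 39 + 176 = 215


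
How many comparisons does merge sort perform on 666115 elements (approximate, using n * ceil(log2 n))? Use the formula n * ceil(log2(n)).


Recursion depth: ceil(log2(666115)) = 20
Each recursion level merges n = 666115 elements
Total = 666115 * 20 = 13322300


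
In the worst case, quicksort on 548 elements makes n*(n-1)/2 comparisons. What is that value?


Sum of comparisons per partition:
547 + 546 + ... + 1 + 0
= 548 * (548 - 1) / 2
= 548 * 547 / 2
= 149878


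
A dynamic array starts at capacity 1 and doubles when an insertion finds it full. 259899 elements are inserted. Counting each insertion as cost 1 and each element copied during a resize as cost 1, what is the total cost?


n = 259899
Insertion costs: 259899
Resizes copy 1, 2, 4, ... up to the largest power of 2 that is <= n-1 = 259898, i.e. 131072.
Copy costs = 1 + 2 + 4 + 8 + 16 + 32 + 64 + 128 + 256 + 512 + 1024 + 2048 + 4096 + 8192 + 16384 + 32768 + 65536 + 131072 = 262143
Total = 259899 + 262143 = 522042


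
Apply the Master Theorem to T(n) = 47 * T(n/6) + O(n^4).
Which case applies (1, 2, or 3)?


The Master Theorem: T(n) = a*T(n/b) + O(n^c)
  a = 47, b = 6, c = 4
log_b(a) = log_6(47) ~ 2.149
Compare b^c with a: 6^4 = 1296 > 47, so c > log_b(a).
Since c > log_b(a), Case 3 applies.
T(n) = O(n^4)
Master Theorem case = 3


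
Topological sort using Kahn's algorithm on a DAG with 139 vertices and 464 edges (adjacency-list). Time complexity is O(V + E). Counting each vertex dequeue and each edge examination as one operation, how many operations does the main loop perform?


Kahn's algorithm:
  1. Compute in-degrees: O(V + E)
  2. Process queue: each vertex dequeued once (O(V))
     each edge examined once (O(E))
Total = V + E = 139 + 464 = 603
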